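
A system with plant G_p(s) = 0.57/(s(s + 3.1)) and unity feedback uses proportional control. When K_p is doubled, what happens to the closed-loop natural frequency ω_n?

ω_n = √(0.57·K_p), which grows with K_p.

increase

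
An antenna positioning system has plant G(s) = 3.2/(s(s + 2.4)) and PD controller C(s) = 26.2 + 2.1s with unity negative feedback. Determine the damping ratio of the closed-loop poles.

ζ = 0.498

Forward path: (26.2 + 2.1s)·3.2/(s(s+2.4)). The closed-loop characteristic equation is s² + (2.4 + 3.2·2.1)s + 3.2·26.2 = 0.
That is s² + 9.12s + 83.84 = 0, so ω_n = 9.156 rad/s and ζ = 9.12/(2·9.156) = 0.498.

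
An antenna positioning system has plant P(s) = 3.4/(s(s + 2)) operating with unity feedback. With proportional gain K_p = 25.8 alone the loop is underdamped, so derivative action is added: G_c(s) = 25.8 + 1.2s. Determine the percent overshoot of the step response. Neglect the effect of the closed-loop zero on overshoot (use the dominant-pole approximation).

34%

Forward path: (25.8 + 1.2s)·3.4/(s(s+2)). The closed-loop characteristic equation is s² + (2 + 3.4·1.2)s + 3.4·25.8 = 0.
That is s² + 6.08s + 87.72 = 0, so ω_n = 9.366 rad/s and ζ = 6.08/(2·9.366) = 0.3246.
%OS = 100·exp(−πζ/√(1−ζ²)) = 34%.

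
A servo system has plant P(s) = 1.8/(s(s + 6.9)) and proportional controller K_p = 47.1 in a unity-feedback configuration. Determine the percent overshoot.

28.1%

The closed-loop denominator s² + 6.9s + 84.78 gives ω_n = √84.78 = 9.208 and ζ = 6.9/(2ω_n) = 0.3747.
%OS = 100·exp(−πζ/√(1−ζ²)) = 100·exp(−π·0.3747/√0.8596) = 28.1%.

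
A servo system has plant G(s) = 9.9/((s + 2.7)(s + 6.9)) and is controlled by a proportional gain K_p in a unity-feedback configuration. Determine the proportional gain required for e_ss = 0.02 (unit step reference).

For a type-0 loop with proportional control, e_ss = 1/(1 + K_p·G(0)).
G(0) = 0.5314. Require 1/(1 + K_p·0.5314) = 0.02, so 1 + 0.5314·K_p = 50.
K_p = (50 − 1)/0.5314 = 92.2.

K_p = 92.2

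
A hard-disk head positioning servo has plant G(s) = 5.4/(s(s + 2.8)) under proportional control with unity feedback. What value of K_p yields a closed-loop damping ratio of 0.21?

K_p = 8.23

Closed-loop characteristic equation: s² + 2.8s + K_p·5.4 = 0.
So ω_n = √(5.4K_p) and 2ζω_n = 2.8, giving ζ = 2.8/(2√(5.4K_p)).
Setting ζ = 0.21: √(5.4K_p) = 2.8/(2·0.21) = 6.667, so K_p = 44.44/5.4 = 8.23.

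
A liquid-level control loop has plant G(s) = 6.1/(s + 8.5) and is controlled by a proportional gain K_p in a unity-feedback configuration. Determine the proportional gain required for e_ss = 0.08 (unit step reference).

Steady-state error for a unit step on this type-0 loop is 1/(1 + K_p·G(0)).
G(0) = 0.7176. Require 1/(1 + K_p·0.7176) = 0.08, so 1 + 0.7176·K_p = 12.5.
K_p = (12.5 − 1)/0.7176 = 16.

K_p = 16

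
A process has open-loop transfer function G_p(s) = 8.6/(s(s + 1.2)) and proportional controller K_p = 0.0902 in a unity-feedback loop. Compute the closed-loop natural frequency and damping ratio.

The closed-loop denominator is s(s+1.2) + 0.0902·8.6 = s² + 1.2s + 0.7757.
Matching s² + 2ζω_n s + ω_n²: ω_n = √0.7757 = 0.8807 rad/s and 2ζω_n = 1.2, so ζ = 1.2/(2·0.8807) = 0.681.

ω_n = 0.881 rad/s, ζ = 0.681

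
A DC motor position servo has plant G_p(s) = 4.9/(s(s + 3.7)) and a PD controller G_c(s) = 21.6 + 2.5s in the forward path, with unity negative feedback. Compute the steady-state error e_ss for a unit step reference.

0

The open loop G_c(s)G_p(s) has a pole at the origin (type 1), so the static position error constant is infinite and e_ss = 1/(1+∞) = 0.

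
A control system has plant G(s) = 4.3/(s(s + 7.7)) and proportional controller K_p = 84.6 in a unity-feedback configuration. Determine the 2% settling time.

The closed-loop denominator s² + 7.7s + 363.8 gives ω_n = √363.8 = 19.07 and ζ = 7.7/(2ω_n) = 0.2019.
2% settling time T_s ≈ 4/(ζω_n) = 4/3.85 = 1.04 s.

T_s ≈ 1.04 s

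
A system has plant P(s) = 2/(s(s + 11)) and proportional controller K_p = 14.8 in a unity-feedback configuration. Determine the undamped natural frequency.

With unity feedback the closed-loop characteristic equation is s² + 11s + 14.8·2 = s² + 11s + 29.6 = 0.
So ω_n² = 29.6 ⇒ ω_n = 5.441 rad/s, and ζ = 11/(2ω_n) = 1.01.

ω_n = 5.44 rad/s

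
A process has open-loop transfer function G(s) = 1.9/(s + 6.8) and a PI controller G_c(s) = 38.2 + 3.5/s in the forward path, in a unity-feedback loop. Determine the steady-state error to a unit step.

The open loop G_c(s)G(s) has a pole at the origin (type 1), so the static position error constant is infinite and e_ss = 1/(1+∞) = 0.

0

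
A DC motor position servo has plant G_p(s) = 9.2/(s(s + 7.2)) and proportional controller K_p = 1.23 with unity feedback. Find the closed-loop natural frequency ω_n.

The closed-loop denominator is s(s+7.2) + 1.23·9.2 = s² + 7.2s + 11.32.
Matching s² + 2ζω_n s + ω_n²: ω_n = √11.32 = 3.364 rad/s and 2ζω_n = 7.2, so ζ = 7.2/(2·3.364) = 1.07.

ω_n = 3.36 rad/s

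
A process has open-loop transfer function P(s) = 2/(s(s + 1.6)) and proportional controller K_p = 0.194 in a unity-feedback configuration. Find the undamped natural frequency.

ω_n = 0.623 rad/s

With unity feedback the closed-loop characteristic equation is s² + 1.6s + 0.194·2 = s² + 1.6s + 0.388 = 0.
So ω_n² = 0.388 ⇒ ω_n = 0.6229 rad/s, and ζ = 1.6/(2ω_n) = 1.28.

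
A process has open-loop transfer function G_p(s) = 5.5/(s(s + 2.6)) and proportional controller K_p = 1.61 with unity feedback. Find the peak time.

The closed-loop denominator s² + 2.6s + 8.855 gives ω_n = √8.855 = 2.976 and ζ = 2.6/(2ω_n) = 0.4369.
Damped frequency ω_d = ω_n√(1−ζ²) = 2.677 rad/s, so peak time T_p = π/ω_d = 1.17 s.

T_p = 1.17 s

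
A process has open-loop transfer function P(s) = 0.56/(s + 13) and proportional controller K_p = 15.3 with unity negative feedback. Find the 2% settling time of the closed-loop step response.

T_s ≈ 0.185 s

Closed-loop transfer function: T(s) = K_p·P(s)/(1 + K_p·P(s)) = 8.568/(s + 13 + 8.568) = 8.568/(s + 21.57).
Time constant τ = 1/21.57 = 0.04636 s, so the 2% settling time is about 4τ = 0.185 s.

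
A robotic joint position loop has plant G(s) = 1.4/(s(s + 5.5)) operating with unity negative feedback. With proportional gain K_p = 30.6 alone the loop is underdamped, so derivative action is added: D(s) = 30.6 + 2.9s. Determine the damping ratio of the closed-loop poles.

ζ = 0.73

Forward path: (30.6 + 2.9s)·1.4/(s(s+5.5)). The closed-loop characteristic equation is s² + (5.5 + 1.4·2.9)s + 1.4·30.6 = 0.
That is s² + 9.56s + 42.84 = 0, so ω_n = 6.545 rad/s and ζ = 9.56/(2·6.545) = 0.7303.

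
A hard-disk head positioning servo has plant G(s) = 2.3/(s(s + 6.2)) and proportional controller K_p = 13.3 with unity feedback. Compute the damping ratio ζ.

1 + K_p·G(s) = 0 gives s² + 6.2s + 30.59 = 0.
Matching s² + 2ζω_n s + ω_n²: ω_n = √30.59 = 5.531 rad/s and 2ζω_n = 6.2, so ζ = 6.2/(2·5.531) = 0.56.

ζ = 0.56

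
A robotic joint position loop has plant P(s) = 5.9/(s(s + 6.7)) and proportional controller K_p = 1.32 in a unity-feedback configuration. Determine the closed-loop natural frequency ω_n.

The closed-loop denominator is s(s+6.7) + 1.32·5.9 = s² + 6.7s + 7.788.
Matching s² + 2ζω_n s + ω_n²: ω_n = √7.788 = 2.791 rad/s and 2ζω_n = 6.7, so ζ = 6.7/(2·2.791) = 1.2.

ω_n = 2.79 rad/s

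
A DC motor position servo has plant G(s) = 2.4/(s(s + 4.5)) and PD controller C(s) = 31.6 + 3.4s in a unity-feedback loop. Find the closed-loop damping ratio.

Forward path: (31.6 + 3.4s)·2.4/(s(s+4.5)). The closed-loop characteristic equation is s² + (4.5 + 2.4·3.4)s + 2.4·31.6 = 0.
That is s² + 12.66s + 75.84 = 0, so ω_n = 8.709 rad/s and ζ = 12.66/(2·8.709) = 0.7269.

ζ = 0.727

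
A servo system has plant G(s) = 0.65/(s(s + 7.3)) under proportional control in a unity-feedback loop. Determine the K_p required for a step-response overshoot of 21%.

From %OS = 100·exp(−πζ/√(1−ζ²)) = 21%, ζ = −ln(0.21)/√(π²+ln²(0.21)) = 0.4449.
Characteristic equation s² + 7.3s + 0.65K_p = 0 gives ζ = 7.3/(2√(0.65K_p)).
Setting ζ = 0.4449: √(0.65K_p) = 7.3/(2·0.4449) = 8.204, so K_p = 67.31/0.65 = 104.

K_p = 104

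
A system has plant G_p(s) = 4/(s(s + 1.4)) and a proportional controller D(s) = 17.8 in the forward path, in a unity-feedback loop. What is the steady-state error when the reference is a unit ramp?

0.0197

The loop has one pole at the origin (type 1). Velocity error constant K_v = lim_{s→0} s·D(s)G_p(s) = 17.8·4/1.4 = 50.86.
Steady-state error to a unit ramp: e_ss = 1/K_v = 0.0197.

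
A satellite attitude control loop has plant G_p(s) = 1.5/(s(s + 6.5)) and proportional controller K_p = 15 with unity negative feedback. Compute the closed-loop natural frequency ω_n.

The closed-loop denominator is s(s+6.5) + 15·1.5 = s² + 6.5s + 22.5.
Matching s² + 2ζω_n s + ω_n²: ω_n = √22.5 = 4.743 rad/s and 2ζω_n = 6.5, so ζ = 6.5/(2·4.743) = 0.685.

ω_n = 4.74 rad/s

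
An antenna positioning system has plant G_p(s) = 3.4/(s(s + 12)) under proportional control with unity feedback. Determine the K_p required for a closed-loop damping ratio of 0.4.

K_p = 66.2

Closed-loop characteristic equation: s² + 12s + K_p·3.4 = 0.
So ω_n = √(3.4K_p) and 2ζω_n = 12, giving ζ = 12/(2√(3.4K_p)).
Setting ζ = 0.4: √(3.4K_p) = 12/(2·0.4) = 15, so K_p = 225/3.4 = 66.2.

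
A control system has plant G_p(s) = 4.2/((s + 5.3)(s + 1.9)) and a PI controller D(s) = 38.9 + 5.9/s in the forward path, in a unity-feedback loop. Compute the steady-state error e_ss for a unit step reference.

The open loop D(s)G_p(s) has a pole at the origin (type 1), so the static position error constant is infinite and e_ss = 1/(1+∞) = 0.

0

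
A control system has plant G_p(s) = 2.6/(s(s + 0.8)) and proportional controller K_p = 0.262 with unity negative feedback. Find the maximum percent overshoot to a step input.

17.5%

Closed-loop characteristic equation: s² + 0.8s + 0.6812 = 0, so ω_n = 0.8253 rad/s and ζ = 0.8/(2·0.8253) = 0.4846.
%OS = 100·exp(−πζ/√(1−ζ²)) = 100·exp(−π·0.4846/√0.7651) = 17.5%.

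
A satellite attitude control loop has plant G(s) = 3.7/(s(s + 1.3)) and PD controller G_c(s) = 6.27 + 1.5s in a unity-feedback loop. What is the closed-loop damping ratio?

Forward path: (6.27 + 1.5s)·3.7/(s(s+1.3)). The closed-loop characteristic equation is s² + (1.3 + 3.7·1.5)s + 3.7·6.27 = 0.
That is s² + 6.85s + 23.2 = 0, so ω_n = 4.817 rad/s and ζ = 6.85/(2·4.817) = 0.7111.

ζ = 0.711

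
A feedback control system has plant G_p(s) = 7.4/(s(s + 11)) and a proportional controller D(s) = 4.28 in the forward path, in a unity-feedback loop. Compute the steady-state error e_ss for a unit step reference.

The open loop D(s)G_p(s) has a pole at the origin (type 1), so the static position error constant is infinite and e_ss = 1/(1+∞) = 0.

0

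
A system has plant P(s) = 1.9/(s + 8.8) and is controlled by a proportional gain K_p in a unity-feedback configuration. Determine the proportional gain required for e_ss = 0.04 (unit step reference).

For a type-0 loop with proportional control, e_ss = 1/(1 + K_p·P(0)).
P(0) = 0.2159. Require 1/(1 + K_p·0.2159) = 0.04, so 1 + 0.2159·K_p = 25.
K_p = (25 − 1)/0.2159 = 111.

K_p = 111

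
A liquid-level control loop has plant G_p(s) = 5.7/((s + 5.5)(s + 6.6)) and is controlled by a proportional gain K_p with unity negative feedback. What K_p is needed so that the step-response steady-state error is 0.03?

K_p = 206

The loop is type 0, so e_ss(step) = 1/(1 + K_pos) with K_pos = K_p·G_p(0).
G_p(0) = 0.157. Require 1/(1 + K_p·0.157) = 0.03, so 1 + 0.157·K_p = 33.33.
K_p = (33.33 − 1)/0.157 = 206.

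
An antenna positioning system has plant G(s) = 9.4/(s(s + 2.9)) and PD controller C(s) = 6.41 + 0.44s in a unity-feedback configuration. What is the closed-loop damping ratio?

Forward path: (6.41 + 0.44s)·9.4/(s(s+2.9)). The closed-loop characteristic equation is s² + (2.9 + 9.4·0.44)s + 9.4·6.41 = 0.
That is s² + 7.036s + 60.25 = 0, so ω_n = 7.762 rad/s and ζ = 7.036/(2·7.762) = 0.4532.

ζ = 0.453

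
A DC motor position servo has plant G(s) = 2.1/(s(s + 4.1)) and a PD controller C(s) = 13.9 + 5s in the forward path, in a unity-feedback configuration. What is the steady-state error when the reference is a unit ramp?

0.14

The loop has one pole at the origin (type 1). Velocity error constant K_v = lim_{s→0} s·C(s)G(s) = 13.9·2.1/4.1 = 7.12.
Steady-state error to a unit ramp: e_ss = 1/K_v = 0.14.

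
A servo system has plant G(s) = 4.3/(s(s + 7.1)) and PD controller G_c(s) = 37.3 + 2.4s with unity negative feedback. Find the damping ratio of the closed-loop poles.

Forward path: (37.3 + 2.4s)·4.3/(s(s+7.1)). The closed-loop characteristic equation is s² + (7.1 + 4.3·2.4)s + 4.3·37.3 = 0.
That is s² + 17.42s + 160.4 = 0, so ω_n = 12.66 rad/s and ζ = 17.42/(2·12.66) = 0.6877.

ζ = 0.688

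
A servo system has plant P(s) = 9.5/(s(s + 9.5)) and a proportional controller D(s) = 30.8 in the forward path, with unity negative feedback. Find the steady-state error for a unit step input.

0

The open loop D(s)P(s) has a pole at the origin (type 1), so the static position error constant is infinite and e_ss = 1/(1+∞) = 0.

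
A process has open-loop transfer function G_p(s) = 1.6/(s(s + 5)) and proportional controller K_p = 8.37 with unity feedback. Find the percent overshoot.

5.29%

The closed-loop denominator s² + 5s + 13.39 gives ω_n = √13.39 = 3.66 and ζ = 5/(2ω_n) = 0.6832.
%OS = 100·exp(−πζ/√(1−ζ²)) = 100·exp(−π·0.6832/√0.5333) = 5.29%.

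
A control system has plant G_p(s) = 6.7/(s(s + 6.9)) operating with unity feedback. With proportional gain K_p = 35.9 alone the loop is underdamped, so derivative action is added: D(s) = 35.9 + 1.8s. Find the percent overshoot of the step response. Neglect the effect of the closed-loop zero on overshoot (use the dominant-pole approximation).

Forward path: (35.9 + 1.8s)·6.7/(s(s+6.9)). The closed-loop characteristic equation is s² + (6.9 + 6.7·1.8)s + 6.7·35.9 = 0.
That is s² + 18.96s + 240.5 = 0, so ω_n = 15.51 rad/s and ζ = 18.96/(2·15.51) = 0.6113.
%OS = 100·exp(−πζ/√(1−ζ²)) = 8.84%.

8.84%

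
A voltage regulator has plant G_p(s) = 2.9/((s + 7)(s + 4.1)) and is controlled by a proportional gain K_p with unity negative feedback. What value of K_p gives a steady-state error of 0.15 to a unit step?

K_p = 56.1

The loop is type 0, so e_ss(step) = 1/(1 + K_pos) with K_pos = K_p·G_p(0).
G_p(0) = 0.101. Require 1/(1 + K_p·0.101) = 0.15, so 1 + 0.101·K_p = 6.667.
K_p = (6.667 − 1)/0.101 = 56.1.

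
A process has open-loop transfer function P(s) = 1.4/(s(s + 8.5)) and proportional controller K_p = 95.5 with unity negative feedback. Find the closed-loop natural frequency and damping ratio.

ω_n = 11.6 rad/s, ζ = 0.368

1 + K_p·P(s) = 0 gives s² + 8.5s + 133.7 = 0.
So ω_n² = 133.7 ⇒ ω_n = 11.56 rad/s, and ζ = 8.5/(2ω_n) = 0.368.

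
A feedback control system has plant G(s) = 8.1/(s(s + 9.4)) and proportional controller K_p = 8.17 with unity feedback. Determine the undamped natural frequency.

The closed-loop denominator is s(s+9.4) + 8.17·8.1 = s² + 9.4s + 66.18.
So ω_n² = 66.18 ⇒ ω_n = 8.135 rad/s, and ζ = 9.4/(2ω_n) = 0.578.

ω_n = 8.13 rad/s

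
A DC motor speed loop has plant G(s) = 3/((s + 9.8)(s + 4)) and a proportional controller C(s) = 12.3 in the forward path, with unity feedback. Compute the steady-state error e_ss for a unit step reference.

0.515

The loop is type 0. Static position error constant K_pos = C(0)·G(0) = 12.3·0.07653 = 0.9413.
Steady-state error to a unit step: e_ss = 1/(1+K_pos) = 1/1.941 = 0.515.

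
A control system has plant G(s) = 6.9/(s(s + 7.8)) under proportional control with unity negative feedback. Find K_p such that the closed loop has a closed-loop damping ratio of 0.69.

K_p = 4.63

Closed-loop characteristic equation: s² + 7.8s + K_p·6.9 = 0.
So ω_n = √(6.9K_p) and 2ζω_n = 7.8, giving ζ = 7.8/(2√(6.9K_p)).
Setting ζ = 0.69: √(6.9K_p) = 7.8/(2·0.69) = 5.652, so K_p = 31.95/6.9 = 4.63.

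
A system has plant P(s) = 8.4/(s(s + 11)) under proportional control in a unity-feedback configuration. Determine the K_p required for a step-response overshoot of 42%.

From %OS = 100·exp(−πζ/√(1−ζ²)) = 42%, ζ = −ln(0.42)/√(π²+ln²(0.42)) = 0.2662.
Characteristic equation s² + 11s + 8.4K_p = 0 gives ζ = 11/(2√(8.4K_p)).
Setting ζ = 0.2662: √(8.4K_p) = 11/(2·0.2662) = 20.66, so K_p = 427/8.4 = 50.8.

K_p = 50.8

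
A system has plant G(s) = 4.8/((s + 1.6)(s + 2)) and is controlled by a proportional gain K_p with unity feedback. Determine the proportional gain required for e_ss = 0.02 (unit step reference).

K_p = 32.7

The loop is type 0, so e_ss(step) = 1/(1 + K_pos) with K_pos = K_p·G(0).
G(0) = 1.5. Require 1/(1 + K_p·1.5) = 0.02, so 1 + 1.5·K_p = 50.
K_p = (50 − 1)/1.5 = 32.7.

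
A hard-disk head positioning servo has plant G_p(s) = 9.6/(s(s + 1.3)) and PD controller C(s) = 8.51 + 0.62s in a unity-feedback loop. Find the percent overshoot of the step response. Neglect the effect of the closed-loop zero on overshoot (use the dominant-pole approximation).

Forward path: (8.51 + 0.62s)·9.6/(s(s+1.3)). The closed-loop characteristic equation is s² + (1.3 + 9.6·0.62)s + 9.6·8.51 = 0.
That is s² + 7.252s + 81.7 = 0, so ω_n = 9.039 rad/s and ζ = 7.252/(2·9.039) = 0.4012.
%OS = 100·exp(−πζ/√(1−ζ²)) = 25.3%.

25.3%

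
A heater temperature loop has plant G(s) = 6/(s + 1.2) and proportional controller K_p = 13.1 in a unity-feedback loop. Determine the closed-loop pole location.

Closed-loop transfer function: T(s) = K_p·G(s)/(1 + K_p·G(s)) = 78.6/(s + 1.2 + 78.6) = 78.6/(s + 79.8).
The closed-loop pole is at s = −79.8.

s = -79.8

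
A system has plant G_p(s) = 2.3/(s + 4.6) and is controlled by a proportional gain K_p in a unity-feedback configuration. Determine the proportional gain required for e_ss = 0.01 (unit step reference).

K_p = 198

Steady-state error for a unit step on this type-0 loop is 1/(1 + K_p·G_p(0)).
G_p(0) = 0.5. Require 1/(1 + K_p·0.5) = 0.01, so 1 + 0.5·K_p = 100.
K_p = (100 − 1)/0.5 = 198.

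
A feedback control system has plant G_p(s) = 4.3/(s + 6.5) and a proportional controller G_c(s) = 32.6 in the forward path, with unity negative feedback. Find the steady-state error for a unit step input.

0.0443

The loop is type 0. Static position error constant K_pos = G_c(0)·G_p(0) = 32.6·0.6615 = 21.57.
Steady-state error to a unit step: e_ss = 1/(1+K_pos) = 1/22.57 = 0.0443.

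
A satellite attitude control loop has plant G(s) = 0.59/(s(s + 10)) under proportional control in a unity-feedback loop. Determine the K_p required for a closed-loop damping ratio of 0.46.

K_p = 200

Closed-loop characteristic equation: s² + 10s + K_p·0.59 = 0.
So ω_n = √(0.59K_p) and 2ζω_n = 10, giving ζ = 10/(2√(0.59K_p)).
Setting ζ = 0.46: √(0.59K_p) = 10/(2·0.46) = 10.87, so K_p = 118.1/0.59 = 200.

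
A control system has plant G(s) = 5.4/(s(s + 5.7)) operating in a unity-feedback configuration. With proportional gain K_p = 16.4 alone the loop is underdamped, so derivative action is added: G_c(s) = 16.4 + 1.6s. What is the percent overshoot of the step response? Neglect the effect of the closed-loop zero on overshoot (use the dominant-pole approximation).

2.48%

Forward path: (16.4 + 1.6s)·5.4/(s(s+5.7)). The closed-loop characteristic equation is s² + (5.7 + 5.4·1.6)s + 5.4·16.4 = 0.
That is s² + 14.34s + 88.56 = 0, so ω_n = 9.411 rad/s and ζ = 14.34/(2·9.411) = 0.7619.
%OS = 100·exp(−πζ/√(1−ζ²)) = 2.48%.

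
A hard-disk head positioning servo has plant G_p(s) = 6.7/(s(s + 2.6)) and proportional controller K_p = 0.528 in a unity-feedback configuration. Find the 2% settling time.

The closed-loop denominator s² + 2.6s + 3.538 gives ω_n = √3.538 = 1.881 and ζ = 2.6/(2ω_n) = 0.6912.
2% settling time T_s ≈ 4/(ζω_n) = 4/1.3 = 3.08 s.

T_s ≈ 3.08 s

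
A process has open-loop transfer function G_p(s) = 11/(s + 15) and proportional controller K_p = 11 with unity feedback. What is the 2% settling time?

Closed-loop transfer function: T(s) = K_p·G_p(s)/(1 + K_p·G_p(s)) = 121/(s + 15 + 121) = 121/(s + 136).
Time constant τ = 1/136 = 0.007353 s, so the 2% settling time is about 4τ = 0.0294 s.

T_s ≈ 0.0294 s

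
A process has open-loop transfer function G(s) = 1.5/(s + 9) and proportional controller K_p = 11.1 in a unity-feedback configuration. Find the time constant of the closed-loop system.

Closed-loop transfer function: T(s) = K_p·G(s)/(1 + K_p·G(s)) = 16.65/(s + 9 + 16.65) = 16.65/(s + 25.65).
Time constant τ = 1/25.65 = 0.039 s.

τ = 0.039 s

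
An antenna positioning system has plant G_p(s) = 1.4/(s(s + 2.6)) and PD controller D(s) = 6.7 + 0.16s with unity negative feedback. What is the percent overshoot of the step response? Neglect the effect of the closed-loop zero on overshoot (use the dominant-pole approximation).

Forward path: (6.7 + 0.16s)·1.4/(s(s+2.6)). The closed-loop characteristic equation is s² + (2.6 + 1.4·0.16)s + 1.4·6.7 = 0.
That is s² + 2.824s + 9.38 = 0, so ω_n = 3.063 rad/s and ζ = 2.824/(2·3.063) = 0.461.
%OS = 100·exp(−πζ/√(1−ζ²)) = 19.5%.

19.5%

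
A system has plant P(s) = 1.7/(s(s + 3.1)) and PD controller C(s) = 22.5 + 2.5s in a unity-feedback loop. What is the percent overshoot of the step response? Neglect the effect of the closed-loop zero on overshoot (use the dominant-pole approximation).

Forward path: (22.5 + 2.5s)·1.7/(s(s+3.1)). The closed-loop characteristic equation is s² + (3.1 + 1.7·2.5)s + 1.7·22.5 = 0.
That is s² + 7.35s + 38.25 = 0, so ω_n = 6.185 rad/s and ζ = 7.35/(2·6.185) = 0.5942.
%OS = 100·exp(−πζ/√(1−ζ²)) = 9.82%.

9.82%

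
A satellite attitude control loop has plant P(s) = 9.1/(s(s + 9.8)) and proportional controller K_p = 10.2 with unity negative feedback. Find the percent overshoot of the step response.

15.6%

The closed-loop denominator s² + 9.8s + 92.82 gives ω_n = √92.82 = 9.634 and ζ = 9.8/(2ω_n) = 0.5086.
%OS = 100·exp(−πζ/√(1−ζ²)) = 100·exp(−π·0.5086/√0.7413) = 15.6%.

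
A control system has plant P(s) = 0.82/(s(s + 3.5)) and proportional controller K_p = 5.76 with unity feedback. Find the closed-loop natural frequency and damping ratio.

ω_n = 2.17 rad/s, ζ = 0.805

1 + K_p·P(s) = 0 gives s² + 3.5s + 4.723 = 0.
Matching s² + 2ζω_n s + ω_n²: ω_n = √4.723 = 2.173 rad/s and 2ζω_n = 3.5, so ζ = 3.5/(2·2.173) = 0.805.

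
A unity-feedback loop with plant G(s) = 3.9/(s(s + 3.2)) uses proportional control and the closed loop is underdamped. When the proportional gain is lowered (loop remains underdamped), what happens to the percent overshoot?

ζ = 3.2/(2√(3.9K_p)) rises as K_p falls; higher damping means less overshoot.

decrease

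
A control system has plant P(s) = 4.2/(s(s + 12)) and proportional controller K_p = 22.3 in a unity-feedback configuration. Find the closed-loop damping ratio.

1 + K_p·P(s) = 0 gives s² + 12s + 93.66 = 0.
Matching s² + 2ζω_n s + ω_n²: ω_n = √93.66 = 9.678 rad/s and 2ζω_n = 12, so ζ = 12/(2·9.678) = 0.62.

ζ = 0.62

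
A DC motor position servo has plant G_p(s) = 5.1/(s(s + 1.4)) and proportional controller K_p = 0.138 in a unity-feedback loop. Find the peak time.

From 1 + K_pG_p(s) = 0: s² + 1.4s + 0.7038 = 0 ⇒ ω_n = 0.8389, ζ = 0.8344.
Damped frequency ω_d = ω_n√(1−ζ²) = 0.4624 rad/s, so peak time T_p = π/ω_d = 6.79 s.

T_p = 6.79 s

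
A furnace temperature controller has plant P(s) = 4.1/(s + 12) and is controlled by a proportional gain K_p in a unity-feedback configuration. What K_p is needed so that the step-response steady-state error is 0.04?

The loop is type 0, so e_ss(step) = 1/(1 + K_pos) with K_pos = K_p·P(0).
P(0) = 0.3417. Require 1/(1 + K_p·0.3417) = 0.04, so 1 + 0.3417·K_p = 25.
K_p = (25 − 1)/0.3417 = 70.2.

K_p = 70.2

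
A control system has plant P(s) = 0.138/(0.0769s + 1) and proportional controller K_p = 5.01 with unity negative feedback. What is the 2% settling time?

Closed loop: T(s) = K_p·P/(1+K_p·P) = 0.6914/(0.0769s + 1 + 0.6914), with pole at s = −(1 + 0.6914)/0.0769 = −21.99.
τ = 1/21.99 = 0.04547 s, so 2% settling time ≈ 4τ = 0.182 s.

T_s ≈ 0.182 s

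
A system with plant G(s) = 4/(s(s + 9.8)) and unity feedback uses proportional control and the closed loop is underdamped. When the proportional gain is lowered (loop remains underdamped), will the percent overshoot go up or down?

decrease

ζ = 9.8/(2√(4K_p)) rises as K_p falls; higher damping means less overshoot.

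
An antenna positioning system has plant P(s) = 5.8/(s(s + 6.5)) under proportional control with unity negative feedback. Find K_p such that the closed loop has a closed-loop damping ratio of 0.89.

Closed-loop characteristic equation: s² + 6.5s + K_p·5.8 = 0.
So ω_n = √(5.8K_p) and 2ζω_n = 6.5, giving ζ = 6.5/(2√(5.8K_p)).
Setting ζ = 0.89: √(5.8K_p) = 6.5/(2·0.89) = 3.652, so K_p = 13.33/5.8 = 2.3.

K_p = 2.3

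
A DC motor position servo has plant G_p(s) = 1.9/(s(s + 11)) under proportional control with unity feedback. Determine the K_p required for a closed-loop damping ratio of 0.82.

K_p = 23.7

Closed-loop characteristic equation: s² + 11s + K_p·1.9 = 0.
So ω_n = √(1.9K_p) and 2ζω_n = 11, giving ζ = 11/(2√(1.9K_p)).
Setting ζ = 0.82: √(1.9K_p) = 11/(2·0.82) = 6.707, so K_p = 44.99/1.9 = 23.7.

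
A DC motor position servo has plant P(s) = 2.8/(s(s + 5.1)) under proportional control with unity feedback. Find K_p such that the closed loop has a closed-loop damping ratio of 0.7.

K_p = 4.74

Closed-loop characteristic equation: s² + 5.1s + K_p·2.8 = 0.
So ω_n = √(2.8K_p) and 2ζω_n = 5.1, giving ζ = 5.1/(2√(2.8K_p)).
Setting ζ = 0.7: √(2.8K_p) = 5.1/(2·0.7) = 3.643, so K_p = 13.27/2.8 = 4.74.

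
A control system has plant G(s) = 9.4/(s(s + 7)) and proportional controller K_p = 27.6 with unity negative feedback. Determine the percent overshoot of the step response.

49.7%

The closed-loop denominator s² + 7s + 259.4 gives ω_n = √259.4 = 16.11 and ζ = 7/(2ω_n) = 0.2173.
%OS = 100·exp(−πζ/√(1−ζ²)) = 100·exp(−π·0.2173/√0.9528) = 49.7%.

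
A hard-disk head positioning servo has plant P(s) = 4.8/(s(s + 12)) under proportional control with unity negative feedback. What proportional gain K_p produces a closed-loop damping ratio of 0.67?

K_p = 16.7

Closed-loop characteristic equation: s² + 12s + K_p·4.8 = 0.
So ω_n = √(4.8K_p) and 2ζω_n = 12, giving ζ = 12/(2√(4.8K_p)).
Setting ζ = 0.67: √(4.8K_p) = 12/(2·0.67) = 8.955, so K_p = 80.2/4.8 = 16.7.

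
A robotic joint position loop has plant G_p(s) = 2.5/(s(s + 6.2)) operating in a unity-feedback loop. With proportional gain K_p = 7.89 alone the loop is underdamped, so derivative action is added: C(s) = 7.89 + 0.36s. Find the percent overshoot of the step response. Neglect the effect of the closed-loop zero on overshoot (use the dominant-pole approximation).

Forward path: (7.89 + 0.36s)·2.5/(s(s+6.2)). The closed-loop characteristic equation is s² + (6.2 + 2.5·0.36)s + 2.5·7.89 = 0.
That is s² + 7.1s + 19.72 = 0, so ω_n = 4.441 rad/s and ζ = 7.1/(2·4.441) = 0.7993.
%OS = 100·exp(−πζ/√(1−ζ²)) = 1.53%.

1.53%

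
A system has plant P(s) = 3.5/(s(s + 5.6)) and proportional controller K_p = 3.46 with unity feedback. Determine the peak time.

T_p = 1.52 s

Closed-loop characteristic equation: s² + 5.6s + 12.11 = 0, so ω_n = 3.48 rad/s and ζ = 5.6/(2·3.48) = 0.8046.
Damped frequency ω_d = ω_n√(1−ζ²) = 2.066 rad/s, so peak time T_p = π/ω_d = 1.52 s.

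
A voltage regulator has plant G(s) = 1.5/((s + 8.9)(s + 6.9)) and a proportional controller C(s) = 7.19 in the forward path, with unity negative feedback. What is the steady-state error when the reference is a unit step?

The loop is type 0. Static position error constant K_pos = C(0)·G(0) = 7.19·0.02443 = 0.1756.
Steady-state error to a unit step: e_ss = 1/(1+K_pos) = 1/1.176 = 0.851.

0.851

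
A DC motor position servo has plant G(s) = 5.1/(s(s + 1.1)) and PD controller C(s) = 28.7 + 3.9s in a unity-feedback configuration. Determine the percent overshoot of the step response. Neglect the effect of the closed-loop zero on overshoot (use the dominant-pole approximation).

Forward path: (28.7 + 3.9s)·5.1/(s(s+1.1)). The closed-loop characteristic equation is s² + (1.1 + 5.1·3.9)s + 5.1·28.7 = 0.
That is s² + 20.99s + 146.4 = 0, so ω_n = 12.1 rad/s and ζ = 20.99/(2·12.1) = 0.8675.
%OS = 100·exp(−πζ/√(1−ζ²)) = 0.418%.

0.418%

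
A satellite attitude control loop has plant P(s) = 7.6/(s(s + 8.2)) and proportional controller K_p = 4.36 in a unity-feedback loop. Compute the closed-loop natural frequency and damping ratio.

The closed-loop denominator is s(s+8.2) + 4.36·7.6 = s² + 8.2s + 33.14.
Matching s² + 2ζω_n s + ω_n²: ω_n = √33.14 = 5.756 rad/s and 2ζω_n = 8.2, so ζ = 8.2/(2·5.756) = 0.712.

ω_n = 5.76 rad/s, ζ = 0.712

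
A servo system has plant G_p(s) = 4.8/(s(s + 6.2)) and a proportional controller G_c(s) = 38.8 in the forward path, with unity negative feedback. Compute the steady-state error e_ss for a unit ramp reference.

The loop has one pole at the origin (type 1). Velocity error constant K_v = lim_{s→0} s·G_c(s)G_p(s) = 38.8·4.8/6.2 = 30.04.
Steady-state error to a unit ramp: e_ss = 1/K_v = 0.0333.

0.0333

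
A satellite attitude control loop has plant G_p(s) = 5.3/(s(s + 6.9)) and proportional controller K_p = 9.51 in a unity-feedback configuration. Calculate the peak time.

T_p = 0.506 s

Closed-loop characteristic equation: s² + 6.9s + 50.4 = 0, so ω_n = 7.1 rad/s and ζ = 6.9/(2·7.1) = 0.4859.
Damped frequency ω_d = ω_n√(1−ζ²) = 6.205 rad/s, so peak time T_p = π/ω_d = 0.506 s.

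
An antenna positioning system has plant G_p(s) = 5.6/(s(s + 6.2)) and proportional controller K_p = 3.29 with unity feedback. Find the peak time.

From 1 + K_pG_p(s) = 0: s² + 6.2s + 18.42 = 0 ⇒ ω_n = 4.292, ζ = 0.7222.
Damped frequency ω_d = ω_n√(1−ζ²) = 2.969 rad/s, so peak time T_p = π/ω_d = 1.06 s.

T_p = 1.06 s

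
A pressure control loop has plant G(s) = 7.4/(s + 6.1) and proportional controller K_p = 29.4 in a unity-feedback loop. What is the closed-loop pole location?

Closed-loop transfer function: T(s) = K_p·G(s)/(1 + K_p·G(s)) = 217.6/(s + 6.1 + 217.6) = 217.6/(s + 223.7).
The closed-loop pole is at s = −223.7.

s = -223.7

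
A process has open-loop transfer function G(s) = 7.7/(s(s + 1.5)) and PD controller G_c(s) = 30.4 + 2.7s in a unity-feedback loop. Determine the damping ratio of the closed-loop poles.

Forward path: (30.4 + 2.7s)·7.7/(s(s+1.5)). The closed-loop characteristic equation is s² + (1.5 + 7.7·2.7)s + 7.7·30.4 = 0.
That is s² + 22.29s + 234.1 = 0, so ω_n = 15.3 rad/s and ζ = 22.29/(2·15.3) = 0.7284.

ζ = 0.728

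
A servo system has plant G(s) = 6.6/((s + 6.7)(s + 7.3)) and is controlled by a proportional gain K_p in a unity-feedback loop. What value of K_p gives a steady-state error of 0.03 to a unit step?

K_p = 240

The loop is type 0, so e_ss(step) = 1/(1 + K_pos) with K_pos = K_p·G(0).
G(0) = 0.1349. Require 1/(1 + K_p·0.1349) = 0.03, so 1 + 0.1349·K_p = 33.33.
K_p = (33.33 − 1)/0.1349 = 240.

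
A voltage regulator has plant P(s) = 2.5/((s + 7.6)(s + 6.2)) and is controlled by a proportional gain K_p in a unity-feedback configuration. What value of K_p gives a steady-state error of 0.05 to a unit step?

K_p = 358

Steady-state error for a unit step on this type-0 loop is 1/(1 + K_p·P(0)).
P(0) = 0.05306. Require 1/(1 + K_p·0.05306) = 0.05, so 1 + 0.05306·K_p = 20.
K_p = (20 − 1)/0.05306 = 358.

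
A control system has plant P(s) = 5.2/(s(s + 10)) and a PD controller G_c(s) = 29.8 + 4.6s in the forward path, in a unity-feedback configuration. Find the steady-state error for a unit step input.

0

The open loop G_c(s)P(s) has a pole at the origin (type 1), so the static position error constant is infinite and e_ss = 1/(1+∞) = 0.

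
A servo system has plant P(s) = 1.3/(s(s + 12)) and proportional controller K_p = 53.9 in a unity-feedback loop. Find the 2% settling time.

T_s ≈ 0.667 s

Closed-loop characteristic equation: s² + 12s + 70.07 = 0, so ω_n = 8.371 rad/s and ζ = 12/(2·8.371) = 0.7168.
2% settling time T_s ≈ 4/(ζω_n) = 4/6 = 0.667 s.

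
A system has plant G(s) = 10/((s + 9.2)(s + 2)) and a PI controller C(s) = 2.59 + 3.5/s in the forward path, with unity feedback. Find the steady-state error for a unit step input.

0

The open loop C(s)G(s) has a pole at the origin (type 1), so the static position error constant is infinite and e_ss = 1/(1+∞) = 0.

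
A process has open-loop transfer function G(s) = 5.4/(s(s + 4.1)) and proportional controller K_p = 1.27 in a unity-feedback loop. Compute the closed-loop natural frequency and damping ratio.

ω_n = 2.62 rad/s, ζ = 0.783

1 + K_p·G(s) = 0 gives s² + 4.1s + 6.858 = 0.
Matching s² + 2ζω_n s + ω_n²: ω_n = √6.858 = 2.619 rad/s and 2ζω_n = 4.1, so ζ = 4.1/(2·2.619) = 0.783.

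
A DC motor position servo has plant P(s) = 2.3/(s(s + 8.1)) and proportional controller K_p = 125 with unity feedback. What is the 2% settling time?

T_s ≈ 0.988 s

Closed-loop characteristic equation: s² + 8.1s + 287.5 = 0, so ω_n = 16.96 rad/s and ζ = 8.1/(2·16.96) = 0.2389.
2% settling time T_s ≈ 4/(ζω_n) = 4/4.05 = 0.988 s.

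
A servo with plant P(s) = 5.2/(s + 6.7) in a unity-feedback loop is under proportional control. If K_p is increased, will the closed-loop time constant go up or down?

The closed-loop bandwidth 6.7+K_p·5.2 grows with K_p, so τ shrinks.

decrease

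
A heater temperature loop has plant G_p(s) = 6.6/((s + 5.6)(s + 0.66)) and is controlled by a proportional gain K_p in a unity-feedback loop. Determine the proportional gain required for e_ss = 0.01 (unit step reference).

The loop is type 0, so e_ss(step) = 1/(1 + K_pos) with K_pos = K_p·G_p(0).
G_p(0) = 1.786. Require 1/(1 + K_p·1.786) = 0.01, so 1 + 1.786·K_p = 100.
K_p = (100 − 1)/1.786 = 55.4.

K_p = 55.4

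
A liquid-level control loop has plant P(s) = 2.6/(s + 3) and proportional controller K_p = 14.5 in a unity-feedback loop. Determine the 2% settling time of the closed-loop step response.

T_s ≈ 0.0983 s

Closed-loop transfer function: T(s) = K_p·P(s)/(1 + K_p·P(s)) = 37.7/(s + 3 + 37.7) = 37.7/(s + 40.7).
Time constant τ = 1/40.7 = 0.02457 s, so the 2% settling time is about 4τ = 0.0983 s.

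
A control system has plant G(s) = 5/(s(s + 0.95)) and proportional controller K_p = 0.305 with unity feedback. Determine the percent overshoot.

From 1 + K_pG(s) = 0: s² + 0.95s + 1.525 = 0 ⇒ ω_n = 1.235, ζ = 0.3846.
%OS = 100·exp(−πζ/√(1−ζ²)) = 100·exp(−π·0.3846/√0.852) = 27%.

27%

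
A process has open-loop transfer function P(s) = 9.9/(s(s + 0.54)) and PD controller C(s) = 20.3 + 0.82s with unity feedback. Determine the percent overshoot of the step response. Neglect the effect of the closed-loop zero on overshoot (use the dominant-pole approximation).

Forward path: (20.3 + 0.82s)·9.9/(s(s+0.54)). The closed-loop characteristic equation is s² + (0.54 + 9.9·0.82)s + 9.9·20.3 = 0.
That is s² + 8.658s + 201 = 0, so ω_n = 14.18 rad/s and ζ = 8.658/(2·14.18) = 0.3054.
%OS = 100·exp(−πζ/√(1−ζ²)) = 36.5%.

36.5%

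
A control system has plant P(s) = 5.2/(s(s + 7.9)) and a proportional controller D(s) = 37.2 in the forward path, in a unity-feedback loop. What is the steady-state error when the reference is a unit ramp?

The loop has one pole at the origin (type 1). Velocity error constant K_v = lim_{s→0} s·D(s)P(s) = 37.2·5.2/7.9 = 24.49.
Steady-state error to a unit ramp: e_ss = 1/K_v = 0.0408.

0.0408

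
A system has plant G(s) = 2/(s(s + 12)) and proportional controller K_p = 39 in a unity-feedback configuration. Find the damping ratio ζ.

ζ = 0.679

The closed-loop denominator is s(s+12) + 39·2 = s² + 12s + 78.
Matching s² + 2ζω_n s + ω_n²: ω_n = √78 = 8.832 rad/s and 2ζω_n = 12, so ζ = 12/(2·8.832) = 0.679.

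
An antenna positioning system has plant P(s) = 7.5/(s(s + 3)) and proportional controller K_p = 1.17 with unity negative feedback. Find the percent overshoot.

From 1 + K_pP(s) = 0: s² + 3s + 8.775 = 0 ⇒ ω_n = 2.962, ζ = 0.5064.
%OS = 100·exp(−πζ/√(1−ζ²)) = 100·exp(−π·0.5064/√0.7436) = 15.8%.

15.8%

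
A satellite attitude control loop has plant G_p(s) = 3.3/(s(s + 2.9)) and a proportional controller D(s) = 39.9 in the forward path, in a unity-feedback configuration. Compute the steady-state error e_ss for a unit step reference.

The open loop D(s)G_p(s) has a pole at the origin (type 1), so the static position error constant is infinite and e_ss = 1/(1+∞) = 0.

0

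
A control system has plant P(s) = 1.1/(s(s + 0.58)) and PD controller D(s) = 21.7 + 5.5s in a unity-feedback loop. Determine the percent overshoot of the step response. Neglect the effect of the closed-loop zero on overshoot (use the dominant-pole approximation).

5.49%

Forward path: (21.7 + 5.5s)·1.1/(s(s+0.58)). The closed-loop characteristic equation is s² + (0.58 + 1.1·5.5)s + 1.1·21.7 = 0.
That is s² + 6.63s + 23.87 = 0, so ω_n = 4.886 rad/s and ζ = 6.63/(2·4.886) = 0.6785.
%OS = 100·exp(−πζ/√(1−ζ²)) = 5.49%.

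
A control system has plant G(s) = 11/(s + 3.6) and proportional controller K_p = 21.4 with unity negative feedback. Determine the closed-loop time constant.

τ = 0.00418 s

Closed-loop transfer function: T(s) = K_p·G(s)/(1 + K_p·G(s)) = 235.4/(s + 3.6 + 235.4) = 235.4/(s + 239).
Time constant τ = 1/239 = 0.00418 s.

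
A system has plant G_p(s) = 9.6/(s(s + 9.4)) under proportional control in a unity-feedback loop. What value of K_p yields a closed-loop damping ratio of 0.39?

K_p = 15.1

Closed-loop characteristic equation: s² + 9.4s + K_p·9.6 = 0.
So ω_n = √(9.6K_p) and 2ζω_n = 9.4, giving ζ = 9.4/(2√(9.6K_p)).
Setting ζ = 0.39: √(9.6K_p) = 9.4/(2·0.39) = 12.05, so K_p = 145.2/9.6 = 15.1.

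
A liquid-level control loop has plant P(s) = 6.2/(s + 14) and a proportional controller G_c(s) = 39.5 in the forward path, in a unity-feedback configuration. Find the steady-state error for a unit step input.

0.0541

The loop is type 0. Static position error constant K_pos = G_c(0)·P(0) = 39.5·0.4429 = 17.49.
Steady-state error to a unit step: e_ss = 1/(1+K_pos) = 1/18.49 = 0.0541.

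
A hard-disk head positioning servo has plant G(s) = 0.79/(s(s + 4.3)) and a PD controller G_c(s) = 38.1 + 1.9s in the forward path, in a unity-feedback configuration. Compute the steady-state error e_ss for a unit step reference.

0

The open loop G_c(s)G(s) has a pole at the origin (type 1), so the static position error constant is infinite and e_ss = 1/(1+∞) = 0.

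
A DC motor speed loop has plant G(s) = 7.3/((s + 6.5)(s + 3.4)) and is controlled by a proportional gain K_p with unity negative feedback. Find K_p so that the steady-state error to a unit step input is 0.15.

K_p = 17.2

The loop is type 0, so e_ss(step) = 1/(1 + K_pos) with K_pos = K_p·G(0).
G(0) = 0.3303. Require 1/(1 + K_p·0.3303) = 0.15, so 1 + 0.3303·K_p = 6.667.
K_p = (6.667 − 1)/0.3303 = 17.2.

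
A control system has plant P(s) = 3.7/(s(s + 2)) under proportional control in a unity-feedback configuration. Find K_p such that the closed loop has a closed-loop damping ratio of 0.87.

Closed-loop characteristic equation: s² + 2s + K_p·3.7 = 0.
So ω_n = √(3.7K_p) and 2ζω_n = 2, giving ζ = 2/(2√(3.7K_p)).
Setting ζ = 0.87: √(3.7K_p) = 2/(2·0.87) = 1.149, so K_p = 1.321/3.7 = 0.357.

K_p = 0.357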